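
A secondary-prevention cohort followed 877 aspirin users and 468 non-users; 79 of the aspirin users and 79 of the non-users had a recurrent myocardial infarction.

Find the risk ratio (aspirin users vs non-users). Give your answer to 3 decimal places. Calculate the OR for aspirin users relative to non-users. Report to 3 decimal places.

RR = 0.534; OR = 0.487

risk, aspirin users = 79/877 = 0.0901
risk, non-users = 79/468 = 0.1688
RR = 0.0901 / 0.1688 = 0.534
OR = (79 × 389) / (798 × 79) = 30731/63042 ≈ 0.487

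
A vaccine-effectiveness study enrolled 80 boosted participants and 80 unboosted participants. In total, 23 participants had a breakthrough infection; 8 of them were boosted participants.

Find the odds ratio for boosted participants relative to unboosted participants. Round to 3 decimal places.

0.481

boosted participants without the outcome: 80 − 8 = 72
unboosted participants with the outcome: 23 − 8 = 15
unboosted participants without the outcome: 80 − 15 = 65
OR = (8 × 65) / (72 × 15) = 520/1080 ≈ 0.481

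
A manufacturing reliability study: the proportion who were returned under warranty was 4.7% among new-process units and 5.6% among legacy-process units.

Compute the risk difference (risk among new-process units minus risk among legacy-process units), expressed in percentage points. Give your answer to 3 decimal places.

RD: -0.900

risk difference = 0.04700 − 0.05600 = -0.00900 → -0.900 percentage points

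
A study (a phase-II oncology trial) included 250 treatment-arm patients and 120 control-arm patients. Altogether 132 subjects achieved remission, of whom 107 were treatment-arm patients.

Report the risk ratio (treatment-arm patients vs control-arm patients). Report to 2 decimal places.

treatment-arm patients without the outcome: 250 − 107 = 143
control-arm patients with the outcome: 132 − 107 = 25
control-arm patients without the outcome: 120 − 25 = 95
risk, treatment-arm patients = 107/250 = 0.4280
risk, control-arm patients = 25/120 = 0.2083
RR = 0.4280 / 0.2083 = 2.05

2.05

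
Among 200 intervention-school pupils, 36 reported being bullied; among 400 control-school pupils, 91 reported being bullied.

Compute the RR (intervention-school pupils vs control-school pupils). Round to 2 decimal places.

0.79

risk, intervention-school pupils = 36/200 = 0.1800
risk, control-school pupils = 91/400 = 0.2275
RR = 0.1800 / 0.2275 = 0.79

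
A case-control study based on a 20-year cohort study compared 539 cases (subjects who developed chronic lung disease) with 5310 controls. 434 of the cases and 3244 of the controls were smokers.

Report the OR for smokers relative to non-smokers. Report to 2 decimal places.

OR = (434 × 2066) / (3244 × 105) = 896644/340620 ≈ 2.63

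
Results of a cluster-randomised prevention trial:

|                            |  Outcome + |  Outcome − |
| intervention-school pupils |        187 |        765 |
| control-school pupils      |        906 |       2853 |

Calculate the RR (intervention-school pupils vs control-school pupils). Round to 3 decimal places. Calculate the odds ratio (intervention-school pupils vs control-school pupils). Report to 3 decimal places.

risk, intervention-school pupils = 187/952 = 0.1964
risk, control-school pupils = 906/3759 = 0.2410
RR = 0.1964 / 0.2410 = 0.815
OR = (187 × 2853) / (765 × 906) = 533511/693090 ≈ 0.770

RR = 0.815; OR = 0.770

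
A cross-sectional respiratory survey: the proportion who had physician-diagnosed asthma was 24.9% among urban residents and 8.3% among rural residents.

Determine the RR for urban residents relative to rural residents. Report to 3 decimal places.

RR = 0.2490 / 0.0830 = 3.000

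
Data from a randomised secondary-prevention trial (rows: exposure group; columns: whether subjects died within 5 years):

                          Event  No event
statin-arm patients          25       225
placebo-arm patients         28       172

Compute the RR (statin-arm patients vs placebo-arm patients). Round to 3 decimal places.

risk, statin-arm patients = 25/250 = 0.1000
risk, placebo-arm patients = 28/200 = 0.1400
RR = 0.1000 / 0.1400 = 0.714

RR: 0.714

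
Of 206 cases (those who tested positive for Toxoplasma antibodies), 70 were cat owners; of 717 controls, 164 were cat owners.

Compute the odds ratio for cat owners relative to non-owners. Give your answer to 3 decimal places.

odds, cat owners = 70/164 = 0.4268
odds, non-owners = 136/553 = 0.2459
OR = 0.4268 / 0.2459 = 1.736

OR: 1.736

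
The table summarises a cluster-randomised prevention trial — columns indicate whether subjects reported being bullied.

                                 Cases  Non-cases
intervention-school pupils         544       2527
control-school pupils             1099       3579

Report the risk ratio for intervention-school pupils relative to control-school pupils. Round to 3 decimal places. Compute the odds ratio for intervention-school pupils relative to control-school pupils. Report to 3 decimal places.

risk, intervention-school pupils = 544/3071 = 0.1771
risk, control-school pupils = 1099/4678 = 0.2349
RR = 0.1771 / 0.2349 = 0.754
OR = (544 × 3579) / (2527 × 1099) = 1946976/2777173 ≈ 0.701

RR = 0.754; OR = 0.701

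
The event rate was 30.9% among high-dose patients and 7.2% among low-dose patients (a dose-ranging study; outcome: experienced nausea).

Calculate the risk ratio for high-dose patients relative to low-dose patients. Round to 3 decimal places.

RR = 0.3090 / 0.0720 = 4.292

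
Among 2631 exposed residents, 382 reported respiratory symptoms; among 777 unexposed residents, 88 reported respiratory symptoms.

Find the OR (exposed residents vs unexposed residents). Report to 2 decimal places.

odds, exposed residents = 382/2249 = 0.1699
odds, unexposed residents = 88/689 = 0.1277
OR = 0.1699 / 0.1277 = 1.33

OR: 1.33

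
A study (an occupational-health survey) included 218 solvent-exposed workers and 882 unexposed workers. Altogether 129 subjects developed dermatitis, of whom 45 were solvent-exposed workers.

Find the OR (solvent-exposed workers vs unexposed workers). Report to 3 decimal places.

solvent-exposed workers without the outcome: 218 − 45 = 173
unexposed workers with the outcome: 129 − 45 = 84
unexposed workers without the outcome: 882 − 84 = 798
OR = (45 × 798) / (173 × 84) = 35910/14532 ≈ 2.471

2.471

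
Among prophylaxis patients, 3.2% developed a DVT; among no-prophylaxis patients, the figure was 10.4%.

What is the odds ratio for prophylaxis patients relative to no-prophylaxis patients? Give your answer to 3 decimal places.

odds, prophylaxis patients = 0.03200/0.96800 = 0.03306
odds, no-prophylaxis patients = 0.10400/0.89600 = 0.11607
OR = 0.03306 / 0.11607 = 0.285

OR: 0.285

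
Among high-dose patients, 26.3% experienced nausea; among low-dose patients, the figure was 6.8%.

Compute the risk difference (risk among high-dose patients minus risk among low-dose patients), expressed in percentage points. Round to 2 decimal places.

risk difference = 0.2630 − 0.0680 = 0.1950 → 19.50 percentage points

RD: 19.50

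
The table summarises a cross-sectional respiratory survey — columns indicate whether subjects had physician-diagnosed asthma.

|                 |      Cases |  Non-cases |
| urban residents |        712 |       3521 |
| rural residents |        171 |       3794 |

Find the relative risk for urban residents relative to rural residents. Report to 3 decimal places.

3.900

risk, urban residents = 712/4233 = 0.16820
risk, rural residents = 171/3965 = 0.04313
RR = 0.16820 / 0.04313 = 3.900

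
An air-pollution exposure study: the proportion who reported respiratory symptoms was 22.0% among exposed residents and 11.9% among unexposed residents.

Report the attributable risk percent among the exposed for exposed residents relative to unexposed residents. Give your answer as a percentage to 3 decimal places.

AR% = (0.2200 − 0.1190) / 0.2200 = 0.4591 → 45.909%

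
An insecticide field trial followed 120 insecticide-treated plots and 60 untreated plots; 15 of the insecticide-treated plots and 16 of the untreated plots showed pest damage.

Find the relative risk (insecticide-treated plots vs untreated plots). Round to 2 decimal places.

0.47

risk, insecticide-treated plots = 15/120 = 0.1250
risk, untreated plots = 16/60 = 0.2667
RR = 0.1250 / 0.2667 = 0.47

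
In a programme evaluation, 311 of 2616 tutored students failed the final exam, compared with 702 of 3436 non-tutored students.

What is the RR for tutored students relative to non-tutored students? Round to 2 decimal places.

risk, tutored students = 311/2616 = 0.1189
risk, non-tutored students = 702/3436 = 0.2043
RR = 0.1189 / 0.2043 = 0.58

RR ≈ 0.58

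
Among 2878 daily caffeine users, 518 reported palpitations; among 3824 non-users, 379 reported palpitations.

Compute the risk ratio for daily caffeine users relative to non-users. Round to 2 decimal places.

risk, daily caffeine users = 518/2878 = 0.1800
risk, non-users = 379/3824 = 0.0991
RR = 0.1800 / 0.0991 = 1.82

1.82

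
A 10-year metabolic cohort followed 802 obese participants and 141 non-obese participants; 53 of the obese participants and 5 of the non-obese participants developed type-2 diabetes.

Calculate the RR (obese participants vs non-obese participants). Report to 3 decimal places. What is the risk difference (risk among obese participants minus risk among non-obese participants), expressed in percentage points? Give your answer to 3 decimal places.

risk, obese participants = 53/802 = 0.06608
risk, non-obese participants = 5/141 = 0.03546
RR = 0.06608 / 0.03546 = 1.864
risk difference = 0.06608 − 0.03546 = 0.03062 → 3.062 percentage points

RR = 1.864; RD = 3.062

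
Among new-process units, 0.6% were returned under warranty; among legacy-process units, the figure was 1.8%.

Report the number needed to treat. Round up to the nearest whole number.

absolute risk difference = 0.012000
1 / 0.012000 = 83.333 → round up → 84

NNT ≈ 84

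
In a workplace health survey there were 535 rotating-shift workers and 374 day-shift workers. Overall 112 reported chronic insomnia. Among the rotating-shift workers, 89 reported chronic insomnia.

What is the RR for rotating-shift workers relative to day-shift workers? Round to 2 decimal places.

rotating-shift workers without the outcome: 535 − 89 = 446
day-shift workers with the outcome: 112 − 89 = 23
day-shift workers without the outcome: 374 − 23 = 351
risk, rotating-shift workers = 89/535 = 0.1664
risk, day-shift workers = 23/374 = 0.0615
RR = 0.1664 / 0.0615 = 2.71

2.71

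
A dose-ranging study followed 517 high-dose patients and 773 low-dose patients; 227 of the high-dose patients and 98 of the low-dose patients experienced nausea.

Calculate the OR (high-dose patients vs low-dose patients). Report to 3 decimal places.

odds, high-dose patients = 227/290 = 0.7828
odds, low-dose patients = 98/675 = 0.1452
OR = 0.7828 / 0.1452 = 5.391

OR: 5.391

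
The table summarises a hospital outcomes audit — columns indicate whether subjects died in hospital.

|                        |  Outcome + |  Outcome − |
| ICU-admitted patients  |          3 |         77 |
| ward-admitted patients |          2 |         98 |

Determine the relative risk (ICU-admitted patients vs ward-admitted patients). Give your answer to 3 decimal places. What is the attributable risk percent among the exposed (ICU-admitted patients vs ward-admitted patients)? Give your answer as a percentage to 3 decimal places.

risk, ICU-admitted patients = 3/80 = 0.03750
risk, ward-admitted patients = 2/100 = 0.02000
RR = 0.03750 / 0.02000 = 1.875
AR% = (0.03750 − 0.02000) / 0.03750 = 0.4667 → 46.667%

RR = 1.875; AR% = 46.667%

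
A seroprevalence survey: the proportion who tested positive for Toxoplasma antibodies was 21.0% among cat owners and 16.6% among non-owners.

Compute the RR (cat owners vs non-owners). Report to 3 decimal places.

RR = 0.2100 / 0.1660 = 1.265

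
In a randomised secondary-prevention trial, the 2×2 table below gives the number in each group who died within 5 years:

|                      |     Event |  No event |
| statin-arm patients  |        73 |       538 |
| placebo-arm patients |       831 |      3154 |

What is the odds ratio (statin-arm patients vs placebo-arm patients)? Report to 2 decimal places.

odds, statin-arm patients = 73/538 = 0.1357
odds, placebo-arm patients = 831/3154 = 0.2635
OR = 0.1357 / 0.2635 = 0.51

OR = 0.51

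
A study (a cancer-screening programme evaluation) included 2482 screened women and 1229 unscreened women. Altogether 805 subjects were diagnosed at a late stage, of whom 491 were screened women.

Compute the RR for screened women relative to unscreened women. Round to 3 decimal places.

screened women without the outcome: 2482 − 491 = 1991
unscreened women with the outcome: 805 − 491 = 314
unscreened women without the outcome: 1229 − 314 = 915
risk, screened women = 491/2482 = 0.1978
risk, unscreened women = 314/1229 = 0.2555
RR = 0.1978 / 0.2555 = 0.774

0.774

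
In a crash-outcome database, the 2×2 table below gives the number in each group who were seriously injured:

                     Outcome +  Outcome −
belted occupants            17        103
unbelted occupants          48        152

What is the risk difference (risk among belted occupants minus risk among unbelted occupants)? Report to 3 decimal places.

RD ≈ -0.098

risk, belted occupants = 17/120 = 0.1417
risk, unbelted occupants = 48/200 = 0.2400
risk difference = 0.1417 − 0.2400 = -0.098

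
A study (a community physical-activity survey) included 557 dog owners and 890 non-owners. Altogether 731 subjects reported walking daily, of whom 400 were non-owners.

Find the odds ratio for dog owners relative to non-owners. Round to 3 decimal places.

OR: 1.794

dog owners with the outcome: 731 − 400 = 331
dog owners without the outcome: 557 − 331 = 226
non-owners without the outcome: 890 − 400 = 490
OR = (331 × 490) / (226 × 400) = 162190/90400 ≈ 1.794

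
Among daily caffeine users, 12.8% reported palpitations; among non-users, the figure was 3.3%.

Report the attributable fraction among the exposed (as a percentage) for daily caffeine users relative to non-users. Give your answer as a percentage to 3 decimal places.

AR% = (0.12800 − 0.03300) / 0.12800 = 0.7422 → 74.219%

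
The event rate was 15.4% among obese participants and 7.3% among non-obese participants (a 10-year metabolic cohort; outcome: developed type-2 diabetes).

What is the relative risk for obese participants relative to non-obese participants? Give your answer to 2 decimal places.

RR = 0.1540 / 0.0730 = 2.11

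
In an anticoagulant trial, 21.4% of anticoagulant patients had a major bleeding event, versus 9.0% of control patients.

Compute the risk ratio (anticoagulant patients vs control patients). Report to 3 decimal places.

RR = 0.2140 / 0.0900 = 2.378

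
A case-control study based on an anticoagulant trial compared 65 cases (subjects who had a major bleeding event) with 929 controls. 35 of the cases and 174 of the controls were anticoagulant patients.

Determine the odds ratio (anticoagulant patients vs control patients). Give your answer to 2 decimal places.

OR = (35 × 755) / (174 × 30) = 26425/5220 ≈ 5.06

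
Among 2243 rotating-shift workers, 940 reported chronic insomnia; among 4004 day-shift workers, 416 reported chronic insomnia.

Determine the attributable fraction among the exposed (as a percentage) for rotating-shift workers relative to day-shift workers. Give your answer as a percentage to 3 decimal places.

risk, rotating-shift workers = 940/2243 = 0.4191
risk, day-shift workers = 416/4004 = 0.1039
AR% = (0.4191 − 0.1039) / 0.4191 = 0.7521 → 75.209%

75.209%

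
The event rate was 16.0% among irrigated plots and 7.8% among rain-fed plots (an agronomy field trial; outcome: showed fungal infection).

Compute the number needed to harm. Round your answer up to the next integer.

NNH: 13

absolute risk difference = 0.082000
1 / 0.082000 = 12.195 → round up → 13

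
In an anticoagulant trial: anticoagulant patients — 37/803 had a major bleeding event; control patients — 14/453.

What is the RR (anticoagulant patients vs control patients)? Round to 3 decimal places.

1.491

risk, anticoagulant patients = 37/803 = 0.04608
risk, control patients = 14/453 = 0.03091
RR = 0.04608 / 0.03091 = 1.491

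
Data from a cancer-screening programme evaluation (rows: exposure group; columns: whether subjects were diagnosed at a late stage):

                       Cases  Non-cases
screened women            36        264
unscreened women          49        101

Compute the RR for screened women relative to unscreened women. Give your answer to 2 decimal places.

risk, screened women = 36/300 = 0.1200
risk, unscreened women = 49/150 = 0.3267
RR = 0.1200 / 0.3267 = 0.37

RR ≈ 0.37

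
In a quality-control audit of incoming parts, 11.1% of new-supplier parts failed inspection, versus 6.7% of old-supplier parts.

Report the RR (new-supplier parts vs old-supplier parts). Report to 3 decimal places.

RR = 0.1110 / 0.0670 = 1.657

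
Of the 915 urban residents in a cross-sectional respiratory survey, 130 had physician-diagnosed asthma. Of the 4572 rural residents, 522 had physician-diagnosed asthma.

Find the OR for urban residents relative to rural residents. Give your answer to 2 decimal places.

OR: 1.28

odds, urban residents = 130/785 = 0.1656
odds, rural residents = 522/4050 = 0.1289
OR = 0.1656 / 0.1289 = 1.28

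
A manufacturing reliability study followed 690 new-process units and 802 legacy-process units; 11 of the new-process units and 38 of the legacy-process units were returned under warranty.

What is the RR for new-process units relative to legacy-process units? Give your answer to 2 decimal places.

RR ≈ 0.34

risk, new-process units = 11/690 = 0.01594
risk, legacy-process units = 38/802 = 0.04738
RR = 0.01594 / 0.04738 = 0.34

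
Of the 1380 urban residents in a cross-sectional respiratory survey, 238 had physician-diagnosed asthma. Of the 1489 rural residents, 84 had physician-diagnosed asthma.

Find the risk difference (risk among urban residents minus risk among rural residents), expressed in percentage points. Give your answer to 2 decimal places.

RD ≈ 11.61

risk, urban residents = 238/1380 = 0.1725
risk, rural residents = 84/1489 = 0.0564
risk difference = 0.1725 − 0.0564 = 0.1161 → 11.61 percentage points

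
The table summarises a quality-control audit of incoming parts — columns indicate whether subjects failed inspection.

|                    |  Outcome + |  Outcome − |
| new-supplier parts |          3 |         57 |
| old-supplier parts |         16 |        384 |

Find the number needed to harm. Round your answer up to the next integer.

100

risk, new-supplier parts = 3/60 = 0.050000
risk, old-supplier parts = 16/400 = 0.040000
absolute risk difference = 0.010000
1 / 0.010000 = 100.000 → round up → 100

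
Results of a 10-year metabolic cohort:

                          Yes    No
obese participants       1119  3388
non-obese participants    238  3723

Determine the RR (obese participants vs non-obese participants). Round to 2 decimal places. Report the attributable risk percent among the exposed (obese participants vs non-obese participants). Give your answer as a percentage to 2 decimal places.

risk, obese participants = 1119/4507 = 0.2483
risk, non-obese participants = 238/3961 = 0.0601
RR = 0.2483 / 0.0601 = 4.13
AR% = (0.2483 − 0.0601) / 0.2483 = 0.7580 → 75.80%

RR = 4.13; AR% = 75.80%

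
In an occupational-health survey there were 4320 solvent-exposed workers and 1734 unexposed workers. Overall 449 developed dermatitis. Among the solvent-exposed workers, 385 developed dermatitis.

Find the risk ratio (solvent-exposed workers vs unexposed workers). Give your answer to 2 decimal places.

RR ≈ 2.41

solvent-exposed workers without the outcome: 4320 − 385 = 3935
unexposed workers with the outcome: 449 − 385 = 64
unexposed workers without the outcome: 1734 − 64 = 1670
risk, solvent-exposed workers = 385/4320 = 0.08912
risk, unexposed workers = 64/1734 = 0.03691
RR = 0.08912 / 0.03691 = 2.41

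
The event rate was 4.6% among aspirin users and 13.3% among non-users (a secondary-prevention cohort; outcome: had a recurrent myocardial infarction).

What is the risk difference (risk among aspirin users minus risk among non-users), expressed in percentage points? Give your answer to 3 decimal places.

risk difference = 0.04600 − 0.13300 = -0.08700 → -8.700 percentage points

-8.700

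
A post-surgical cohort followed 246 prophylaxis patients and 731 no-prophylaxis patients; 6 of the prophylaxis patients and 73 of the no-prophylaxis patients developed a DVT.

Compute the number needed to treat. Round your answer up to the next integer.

NNT = 14

risk, prophylaxis patients = 6/246 = 0.024390
risk, no-prophylaxis patients = 73/731 = 0.099863
absolute risk difference = 0.075473
1 / 0.075473 = 13.250 → round up → 14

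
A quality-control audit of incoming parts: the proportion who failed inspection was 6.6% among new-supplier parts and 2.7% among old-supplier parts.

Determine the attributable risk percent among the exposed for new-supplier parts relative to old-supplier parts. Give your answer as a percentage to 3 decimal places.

AR% = (0.06600 − 0.02700) / 0.06600 = 0.5909 → 59.091%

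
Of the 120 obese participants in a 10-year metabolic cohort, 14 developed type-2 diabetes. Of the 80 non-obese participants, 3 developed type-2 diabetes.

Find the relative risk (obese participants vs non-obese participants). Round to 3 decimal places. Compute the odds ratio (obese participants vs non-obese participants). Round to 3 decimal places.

risk, obese participants = 14/120 = 0.11667
risk, non-obese participants = 3/80 = 0.03750
RR = 0.11667 / 0.03750 = 3.111
OR = (14 × 77) / (106 × 3) = 1078/318 ≈ 3.390

RR = 3.111; OR = 3.390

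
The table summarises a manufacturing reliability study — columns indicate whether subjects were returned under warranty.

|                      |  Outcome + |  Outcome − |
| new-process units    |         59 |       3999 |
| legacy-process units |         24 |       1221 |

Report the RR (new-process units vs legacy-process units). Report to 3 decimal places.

0.754

risk, new-process units = 59/4058 = 0.01454
risk, legacy-process units = 24/1245 = 0.01928
RR = 0.01454 / 0.01928 = 0.754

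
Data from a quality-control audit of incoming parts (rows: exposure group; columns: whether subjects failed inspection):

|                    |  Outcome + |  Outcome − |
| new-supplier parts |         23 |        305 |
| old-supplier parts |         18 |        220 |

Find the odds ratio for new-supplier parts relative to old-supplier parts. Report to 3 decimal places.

OR = (23 × 220) / (305 × 18) = 5060/5490 ≈ 0.922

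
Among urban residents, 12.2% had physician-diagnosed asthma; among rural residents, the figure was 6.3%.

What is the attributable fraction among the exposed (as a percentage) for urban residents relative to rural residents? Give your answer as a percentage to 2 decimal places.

AR% = (0.1220 − 0.0630) / 0.1220 = 0.4836 → 48.36%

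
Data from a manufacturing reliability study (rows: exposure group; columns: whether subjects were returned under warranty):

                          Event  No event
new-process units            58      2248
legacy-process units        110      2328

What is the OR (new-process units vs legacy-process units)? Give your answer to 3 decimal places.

OR = (58 × 2328) / (2248 × 110) = 135024/247280 ≈ 0.546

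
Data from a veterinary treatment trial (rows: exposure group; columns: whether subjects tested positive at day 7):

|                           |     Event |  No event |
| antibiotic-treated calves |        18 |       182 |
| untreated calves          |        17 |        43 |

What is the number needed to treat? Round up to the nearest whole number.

NNT: 6

risk, antibiotic-treated calves = 18/200 = 0.090000
risk, untreated calves = 17/60 = 0.283333
absolute risk difference = 0.193333
1 / 0.193333 = 5.172 → round up → 6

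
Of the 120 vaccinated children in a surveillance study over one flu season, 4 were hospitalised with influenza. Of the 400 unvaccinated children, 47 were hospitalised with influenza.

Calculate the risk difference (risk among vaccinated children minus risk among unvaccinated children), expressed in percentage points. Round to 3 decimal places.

RD = -8.417

risk, vaccinated children = 4/120 = 0.03333
risk, unvaccinated children = 47/400 = 0.11750
risk difference = 0.03333 − 0.11750 = -0.08417 → -8.417 percentage points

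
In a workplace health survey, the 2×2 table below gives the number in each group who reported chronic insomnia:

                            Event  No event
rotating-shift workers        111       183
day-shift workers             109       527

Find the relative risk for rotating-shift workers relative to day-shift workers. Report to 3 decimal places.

risk, rotating-shift workers = 111/294 = 0.3776
risk, day-shift workers = 109/636 = 0.1714
RR = 0.3776 / 0.1714 = 2.203

2.203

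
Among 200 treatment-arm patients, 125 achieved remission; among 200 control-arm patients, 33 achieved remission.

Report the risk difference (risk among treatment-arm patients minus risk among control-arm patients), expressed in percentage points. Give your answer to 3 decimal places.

46.000

risk, treatment-arm patients = 125/200 = 0.6250
risk, control-arm patients = 33/200 = 0.1650
risk difference = 0.6250 − 0.1650 = 0.4600 → 46.000 percentage points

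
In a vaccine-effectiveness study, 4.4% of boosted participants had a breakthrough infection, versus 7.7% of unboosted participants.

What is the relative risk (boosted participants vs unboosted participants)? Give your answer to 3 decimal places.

RR = 0.04400 / 0.07700 = 0.571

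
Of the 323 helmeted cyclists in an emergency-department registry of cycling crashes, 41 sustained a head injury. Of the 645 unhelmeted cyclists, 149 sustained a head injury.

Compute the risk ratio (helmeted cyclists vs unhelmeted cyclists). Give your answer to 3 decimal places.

risk, helmeted cyclists = 41/323 = 0.1269
risk, unhelmeted cyclists = 149/645 = 0.2310
RR = 0.1269 / 0.2310 = 0.549

0.549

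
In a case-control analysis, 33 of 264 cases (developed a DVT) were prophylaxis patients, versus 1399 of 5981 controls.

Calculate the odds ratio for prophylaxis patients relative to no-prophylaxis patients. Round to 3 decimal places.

OR = (33 × 4582) / (1399 × 231) = 151206/323169 ≈ 0.468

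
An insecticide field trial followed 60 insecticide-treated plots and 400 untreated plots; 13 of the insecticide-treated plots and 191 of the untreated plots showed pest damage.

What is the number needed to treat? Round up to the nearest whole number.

risk, insecticide-treated plots = 13/60 = 0.216667
risk, untreated plots = 191/400 = 0.477500
absolute risk difference = 0.260833
1 / 0.260833 = 3.834 → round up → 4

NNT ≈ 4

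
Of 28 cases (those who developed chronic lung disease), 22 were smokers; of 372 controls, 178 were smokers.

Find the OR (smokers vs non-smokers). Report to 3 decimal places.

OR = (22 × 194) / (178 × 6) = 4268/1068 ≈ 3.996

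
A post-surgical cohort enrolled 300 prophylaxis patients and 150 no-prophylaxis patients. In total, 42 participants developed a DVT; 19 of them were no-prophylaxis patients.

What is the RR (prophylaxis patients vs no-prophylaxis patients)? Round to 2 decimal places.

prophylaxis patients with the outcome: 42 − 19 = 23
prophylaxis patients without the outcome: 300 − 23 = 277
no-prophylaxis patients without the outcome: 150 − 19 = 131
risk, prophylaxis patients = 23/300 = 0.0767
risk, no-prophylaxis patients = 19/150 = 0.1267
RR = 0.0767 / 0.1267 = 0.61

0.61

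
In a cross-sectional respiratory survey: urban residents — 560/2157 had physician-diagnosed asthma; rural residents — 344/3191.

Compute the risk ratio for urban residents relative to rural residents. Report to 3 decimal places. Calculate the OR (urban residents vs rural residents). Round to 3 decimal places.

RR = 2.408; OR = 2.902

risk, urban residents = 560/2157 = 0.2596
risk, rural residents = 344/3191 = 0.1078
RR = 0.2596 / 0.1078 = 2.408
OR = (560 × 2847) / (1597 × 344) = 1594320/549368 ≈ 2.902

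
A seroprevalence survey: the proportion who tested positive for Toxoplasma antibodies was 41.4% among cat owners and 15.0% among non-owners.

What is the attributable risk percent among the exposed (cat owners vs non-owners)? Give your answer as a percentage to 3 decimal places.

AR% = (0.4140 − 0.1500) / 0.4140 = 0.6377 → 63.768%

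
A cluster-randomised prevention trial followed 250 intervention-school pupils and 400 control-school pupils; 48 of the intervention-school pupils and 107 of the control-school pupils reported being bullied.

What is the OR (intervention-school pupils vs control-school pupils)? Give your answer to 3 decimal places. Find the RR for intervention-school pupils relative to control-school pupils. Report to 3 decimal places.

OR = 0.651; RR = 0.718

odds, intervention-school pupils = 48/202 = 0.2376
odds, control-school pupils = 107/293 = 0.3652
OR = 0.2376 / 0.3652 = 0.651
risk, intervention-school pupils = 48/250 = 0.1920
risk, control-school pupils = 107/400 = 0.2675
RR = 0.1920 / 0.2675 = 0.718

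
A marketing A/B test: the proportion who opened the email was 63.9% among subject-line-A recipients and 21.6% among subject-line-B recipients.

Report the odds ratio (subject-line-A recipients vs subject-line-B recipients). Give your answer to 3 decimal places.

6.425

odds, subject-line-A recipients = 0.6390/0.3610 = 1.7701
odds, subject-line-B recipients = 0.2160/0.7840 = 0.2755
OR = 1.7701 / 0.2755 = 6.425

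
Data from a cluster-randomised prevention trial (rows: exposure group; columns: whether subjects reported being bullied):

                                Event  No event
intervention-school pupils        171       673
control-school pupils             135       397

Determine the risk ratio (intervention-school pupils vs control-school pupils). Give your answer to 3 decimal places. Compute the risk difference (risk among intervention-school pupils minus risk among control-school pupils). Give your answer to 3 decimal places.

risk, intervention-school pupils = 171/844 = 0.2026
risk, control-school pupils = 135/532 = 0.2538
RR = 0.2026 / 0.2538 = 0.798
risk difference = 0.2026 − 0.2538 = -0.051

RR = 0.798; RD = -0.051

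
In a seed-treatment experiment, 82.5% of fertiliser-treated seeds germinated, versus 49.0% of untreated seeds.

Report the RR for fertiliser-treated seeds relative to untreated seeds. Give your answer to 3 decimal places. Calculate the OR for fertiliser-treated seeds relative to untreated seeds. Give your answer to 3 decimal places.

RR = 1.684; OR = 4.907

RR = 0.8250 / 0.4900 = 1.684
odds, fertiliser-treated seeds = 0.8250/0.1750 = 4.7143
odds, untreated seeds = 0.4900/0.5100 = 0.9608
OR = 4.7143 / 0.9608 = 4.907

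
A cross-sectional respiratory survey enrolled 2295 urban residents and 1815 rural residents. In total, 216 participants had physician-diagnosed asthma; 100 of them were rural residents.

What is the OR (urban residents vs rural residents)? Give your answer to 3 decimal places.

OR = 0.913

urban residents with the outcome: 216 − 100 = 116
urban residents without the outcome: 2295 − 116 = 2179
rural residents without the outcome: 1815 − 100 = 1715
OR = (116 × 1715) / (2179 × 100) = 198940/217900 ≈ 0.913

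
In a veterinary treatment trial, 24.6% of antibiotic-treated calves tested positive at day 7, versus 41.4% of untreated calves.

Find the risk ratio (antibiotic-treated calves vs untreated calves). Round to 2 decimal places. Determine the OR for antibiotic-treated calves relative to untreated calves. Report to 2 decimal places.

RR = 0.2460 / 0.4140 = 0.59
odds, antibiotic-treated calves = 0.2460/0.7540 = 0.3263
odds, untreated calves = 0.4140/0.5860 = 0.7065
OR = 0.3263 / 0.7065 = 0.46

RR = 0.59; OR = 0.46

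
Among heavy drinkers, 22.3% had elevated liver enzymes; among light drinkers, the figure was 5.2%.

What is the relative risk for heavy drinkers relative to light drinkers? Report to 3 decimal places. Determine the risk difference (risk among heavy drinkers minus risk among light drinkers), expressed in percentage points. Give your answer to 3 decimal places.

RR = 4.288; RD = 17.100

RR = 0.2230 / 0.0520 = 4.288
risk difference = 0.2230 − 0.0520 = 0.1710 → 17.100 percentage points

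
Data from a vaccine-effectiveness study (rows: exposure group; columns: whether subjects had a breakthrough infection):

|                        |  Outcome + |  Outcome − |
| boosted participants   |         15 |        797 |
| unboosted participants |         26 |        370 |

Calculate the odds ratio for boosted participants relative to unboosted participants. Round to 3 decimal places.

OR = (15 × 370) / (797 × 26) = 5550/20722 ≈ 0.268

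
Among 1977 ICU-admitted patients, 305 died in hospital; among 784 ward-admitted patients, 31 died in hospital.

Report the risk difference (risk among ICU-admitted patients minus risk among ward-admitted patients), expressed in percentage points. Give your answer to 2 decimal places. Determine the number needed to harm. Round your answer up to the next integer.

risk, ICU-admitted patients = 305/1977 = 0.15427
risk, ward-admitted patients = 31/784 = 0.03954
risk difference = 0.15427 − 0.03954 = 0.11473 → 11.47 percentage points
absolute risk difference = 0.114733
1 / 0.114733 = 8.716 → round up → 9

RD = 11.47; NNH = 9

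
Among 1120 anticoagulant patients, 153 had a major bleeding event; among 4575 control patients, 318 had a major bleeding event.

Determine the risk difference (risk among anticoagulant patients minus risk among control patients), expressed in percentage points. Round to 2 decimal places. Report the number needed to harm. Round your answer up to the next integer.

RD = 6.71; NNH = 15

risk, anticoagulant patients = 153/1120 = 0.1366
risk, control patients = 318/4575 = 0.0695
risk difference = 0.1366 − 0.0695 = 0.0671 → 6.71 percentage points
absolute risk difference = 0.067099
1 / 0.067099 = 14.903 → round up → 15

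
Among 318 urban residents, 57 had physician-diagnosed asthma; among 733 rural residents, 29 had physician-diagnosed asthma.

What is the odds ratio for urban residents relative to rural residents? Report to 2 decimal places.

OR: 5.30

odds, urban residents = 57/261 = 0.21839
odds, rural residents = 29/704 = 0.04119
OR = 0.21839 / 0.04119 = 5.30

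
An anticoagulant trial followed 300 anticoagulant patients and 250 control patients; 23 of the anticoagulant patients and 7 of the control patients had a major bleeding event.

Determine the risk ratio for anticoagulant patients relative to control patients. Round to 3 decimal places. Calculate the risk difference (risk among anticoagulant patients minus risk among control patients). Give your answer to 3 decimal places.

risk, anticoagulant patients = 23/300 = 0.07667
risk, control patients = 7/250 = 0.02800
RR = 0.07667 / 0.02800 = 2.738
risk difference = 0.07667 − 0.02800 = 0.049

RR = 2.738; RD = 0.049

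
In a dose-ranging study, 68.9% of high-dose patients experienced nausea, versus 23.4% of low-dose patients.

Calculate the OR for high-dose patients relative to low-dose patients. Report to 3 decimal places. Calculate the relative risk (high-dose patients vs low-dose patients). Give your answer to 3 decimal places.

odds, high-dose patients = 0.6890/0.3110 = 2.2154
odds, low-dose patients = 0.2340/0.7660 = 0.3055
OR = 2.2154 / 0.3055 = 7.252
RR = 0.6890 / 0.2340 = 2.944

OR = 7.252; RR = 2.944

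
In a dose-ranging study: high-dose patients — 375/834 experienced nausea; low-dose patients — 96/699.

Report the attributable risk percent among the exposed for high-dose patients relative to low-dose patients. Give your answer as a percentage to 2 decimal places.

risk, high-dose patients = 375/834 = 0.4496
risk, low-dose patients = 96/699 = 0.1373
AR% = (0.4496 − 0.1373) / 0.4496 = 0.6946 → 69.46%

69.46%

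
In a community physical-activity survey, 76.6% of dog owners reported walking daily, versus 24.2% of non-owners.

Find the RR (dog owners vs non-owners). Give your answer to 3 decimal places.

RR = 0.7660 / 0.2420 = 3.165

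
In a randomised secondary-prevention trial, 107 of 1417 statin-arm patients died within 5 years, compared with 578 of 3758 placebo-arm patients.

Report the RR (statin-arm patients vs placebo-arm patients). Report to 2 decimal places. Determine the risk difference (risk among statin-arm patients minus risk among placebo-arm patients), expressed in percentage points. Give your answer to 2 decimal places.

risk, statin-arm patients = 107/1417 = 0.0755
risk, placebo-arm patients = 578/3758 = 0.1538
RR = 0.0755 / 0.1538 = 0.49
risk difference = 0.0755 − 0.1538 = -0.0783 → -7.83 percentage points

RR = 0.49; RD = -7.83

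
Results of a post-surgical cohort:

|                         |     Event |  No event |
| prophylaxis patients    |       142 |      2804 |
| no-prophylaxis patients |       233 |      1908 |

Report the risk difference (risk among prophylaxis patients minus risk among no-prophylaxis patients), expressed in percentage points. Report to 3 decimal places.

RD = -6.063

risk, prophylaxis patients = 142/2946 = 0.04820
risk, no-prophylaxis patients = 233/2141 = 0.10883
risk difference = 0.04820 − 0.10883 = -0.06063 → -6.063 percentage points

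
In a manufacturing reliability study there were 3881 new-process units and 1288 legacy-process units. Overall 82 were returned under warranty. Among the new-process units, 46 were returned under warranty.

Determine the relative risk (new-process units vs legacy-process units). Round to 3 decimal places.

0.424

new-process units without the outcome: 3881 − 46 = 3835
legacy-process units with the outcome: 82 − 46 = 36
legacy-process units without the outcome: 1288 − 36 = 1252
risk, new-process units = 46/3881 = 0.01185
risk, legacy-process units = 36/1288 = 0.02795
RR = 0.01185 / 0.02795 = 0.424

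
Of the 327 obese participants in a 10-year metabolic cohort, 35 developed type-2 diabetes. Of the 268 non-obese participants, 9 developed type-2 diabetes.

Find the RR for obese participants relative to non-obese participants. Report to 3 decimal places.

RR ≈ 3.187

risk, obese participants = 35/327 = 0.10703
risk, non-obese participants = 9/268 = 0.03358
RR = 0.10703 / 0.03358 = 3.187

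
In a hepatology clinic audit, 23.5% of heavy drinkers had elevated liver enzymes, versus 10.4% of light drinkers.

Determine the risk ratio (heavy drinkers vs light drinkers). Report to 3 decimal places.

RR = 0.2350 / 0.1040 = 2.260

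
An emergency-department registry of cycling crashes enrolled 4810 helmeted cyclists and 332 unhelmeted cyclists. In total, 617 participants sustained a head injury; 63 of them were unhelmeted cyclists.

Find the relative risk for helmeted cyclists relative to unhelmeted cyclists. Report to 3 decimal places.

RR = 0.607

helmeted cyclists with the outcome: 617 − 63 = 554
helmeted cyclists without the outcome: 4810 − 554 = 4256
unhelmeted cyclists without the outcome: 332 − 63 = 269
risk, helmeted cyclists = 554/4810 = 0.1152
risk, unhelmeted cyclists = 63/332 = 0.1898
RR = 0.1152 / 0.1898 = 0.607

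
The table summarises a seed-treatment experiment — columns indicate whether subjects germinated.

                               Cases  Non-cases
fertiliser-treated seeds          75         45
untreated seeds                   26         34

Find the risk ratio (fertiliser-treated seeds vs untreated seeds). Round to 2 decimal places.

risk, fertiliser-treated seeds = 75/120 = 0.6250
risk, untreated seeds = 26/60 = 0.4333
RR = 0.6250 / 0.4333 = 1.44

RR: 1.44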